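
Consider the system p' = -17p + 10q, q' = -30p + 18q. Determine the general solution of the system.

p(t) = -C_1e^(3t) + 2C_2e^(-2t), q(t) = -2C_1e^(3t) + 3C_2e^(-2t)

Coefficient matrix A = [[-17, 10], [-30, 18]].
Characteristic polynomial det(A - λI) = λ^2 - λ - 6 = 0.
Eigenvalues λ = 3, -2.
For λ=3: (A-λI) row 1 is [-20, 10], so an eigenvector is (-1, -2).
For λ=-2: (A-λI) row 1 is [-15, 10], so an eigenvector is (2, 3).
General solution: C_1e^(3t)(-1,-2) + C_2e^(-2t)(2,3).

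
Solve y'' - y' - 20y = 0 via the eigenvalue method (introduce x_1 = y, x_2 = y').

y(t) = K_1e^(-4t) + K_2e^(5t)

Let x_1 = y, x_2 = y'. Then x_1' = x_2 and x_2' = 20x_1 + x_2.
A = [[0,1],[20,1]]; det(A-λI) = λ^2 - λ - 20.
Eigenvalues λ = -4, 5 with eigenvectors (1,-4), (1,5).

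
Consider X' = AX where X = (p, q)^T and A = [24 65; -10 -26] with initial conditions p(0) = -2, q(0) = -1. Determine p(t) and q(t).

Coefficient matrix A = [[24, 65], [-10, -26]].
Characteristic polynomial det(A - λI) = λ^2 + 2λ + 26 = 0.
Eigenvalues λ = -1 ± 5i (complex conjugate pair).
For λ=-1+5i: an eigenvector is (-3,1) - i(-2,1) = (-3 + 2i, 1 - i).
A real fundamental pair from Re and Im of e^((-1+5i)t)v: X_1 = e^(-t)(cos(5t)·(-3,1) + sin(5t)·(-2,1)), X_2 = e^(-t)(sin(5t)·(-3,1) - cos(5t)·(-2,1)).
General solution: K_1X_1 + K_2X_2.
Applying p(0)=-2, q(0)=-1 gives K_1=4, K_2=5.

p(t) = -23e^(-t)sin(5t) - 2e^(-t)cos(5t), q(t) = 9e^(-t)sin(5t) - e^(-t)cos(5t)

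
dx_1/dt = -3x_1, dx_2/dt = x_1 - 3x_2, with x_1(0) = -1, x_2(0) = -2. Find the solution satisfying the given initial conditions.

x_1(t) = -e^(-3t), x_2(t) = -te^(-3t) - 2e^(-3t)

Coefficient matrix A = [[-3, 0], [1, -3]].
Characteristic polynomial det(A - λI) = λ^2 + 6λ + 9 = 0.
Single eigenvalue λ = -3 with algebraic multiplicity 2.
Eigenvector v = (0,1); generalized eigenvector w with (A-λI)w=v is (1,-1).
General solution: e^(-3t)[c_1·v + c_2·(t·v + w)].
Applying x_1(0)=-1, x_2(0)=-2 gives c_1=-3, c_2=-1.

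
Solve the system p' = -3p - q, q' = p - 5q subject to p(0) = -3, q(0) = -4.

Coefficient matrix A = [[-3, -1], [1, -5]].
Characteristic polynomial det(A - λI) = λ^2 + 8λ + 16 = 0.
Single eigenvalue λ = -4 with algebraic multiplicity 2.
Eigenvector v = (1,1); generalized eigenvector w with (A-λI)w=v is (2,1).
General solution: e^(-4t)[C_1·v + C_2·(t·v + w)].
Applying p(0)=-3, q(0)=-4 gives C_1=-5, C_2=1.

p(t) = te^(-4t) - 3e^(-4t), q(t) = te^(-4t) - 4e^(-4t)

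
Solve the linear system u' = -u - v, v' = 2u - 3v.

Coefficient matrix A = [[-1, -1], [2, -3]].
Characteristic polynomial det(A - λI) = λ^2 + 4λ + 5 = 0.
Eigenvalues λ = -2 ± i (complex conjugate pair).
For λ=-2+i: an eigenvector is (0,-1) - i(1,1) = (0 - i, -1 - i).
A real fundamental pair from Re and Im of e^((-2+i)t)v: X_1 = e^(-2t)(cos(t)·(0,-1) + sin(t)·(1,1)), X_2 = e^(-2t)(sin(t)·(0,-1) - cos(t)·(1,1)).
General solution: c_1X_1 + c_2X_2.

u(t) = c_1e^(-2t)sin(t) - c_2e^(-2t)cos(t), v(t) = c_1e^(-2t)sin(t) - c_1e^(-2t)cos(t) - c_2e^(-2t)sin(t) - c_2e^(-2t)cos(t)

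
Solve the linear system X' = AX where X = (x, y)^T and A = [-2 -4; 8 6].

Coefficient matrix A = [[-2, -4], [8, 6]].
Characteristic polynomial det(A - λI) = λ^2 - 4λ + 20 = 0.
Eigenvalues λ = 2 ± 4i (complex conjugate pair).
For λ=2+4i: an eigenvector is (0,1) - i(-1,1) = (0 + i, 1 - i).
A real fundamental pair from Re and Im of e^((2+4i)t)v: X_1 = e^(2t)(cos(4t)·(0,1) + sin(4t)·(-1,1)), X_2 = e^(2t)(sin(4t)·(0,1) - cos(4t)·(-1,1)).
General solution: C_1X_1 + C_2X_2.

x(t) = -C_1e^(2t)sin(4t) + C_2e^(2t)cos(4t), y(t) = C_1e^(2t)sin(4t) + C_1e^(2t)cos(4t) + C_2e^(2t)sin(4t) - C_2e^(2t)cos(4t)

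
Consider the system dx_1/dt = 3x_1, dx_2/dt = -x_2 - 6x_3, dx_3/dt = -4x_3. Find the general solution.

x_1(t) = C_1e^(3t), x_2(t) = -C_2e^(-t) + 2C_3e^(-4t), x_3(t) = C_3e^(-4t)

Coefficient matrix A = [[3, 0, 0], [0, -1, -6], [0, 0, -4]].
det(A - λI) = 0 gives eigenvalues λ = 3, -1, -4.
For λ=3: eigenvector (1,0,0).
For λ=-1: eigenvector (0,-1,0).
For λ=-4: eigenvector (0,2,1).
General solution: C_1e^(3t)(1,0,0) + C_2e^(-t)(0,-1,0) + C_3e^(-4t)(0,2,1).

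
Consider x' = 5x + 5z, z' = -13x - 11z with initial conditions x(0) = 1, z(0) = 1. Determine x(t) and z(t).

x(t) = 13e^(-3t)sin(t) + e^(-3t)cos(t), z(t) = -21e^(-3t)sin(t) + e^(-3t)cos(t)

Coefficient matrix A = [[5, 5], [-13, -11]].
Characteristic polynomial det(A - λI) = λ^2 + 6λ + 10 = 0.
Eigenvalues λ = -3 ± i (complex conjugate pair).
For λ=-3+i: an eigenvector is (1,-2) - i(-2,3) = (1 + 2i, -2 - 3i).
A real fundamental pair from Re and Im of e^((-3+i)t)v: X_1 = e^(-3t)(cos(t)·(1,-2) + sin(t)·(-2,3)), X_2 = e^(-3t)(sin(t)·(1,-2) - cos(t)·(-2,3)).
General solution: C_1X_1 + C_2X_2.
Applying x(0)=1, z(0)=1 gives C_1=-5, C_2=3.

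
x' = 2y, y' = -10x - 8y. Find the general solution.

x(t) = -K_1e^(-4t)sin(2t) + K_2e^(-4t)cos(2t), y(t) = 2K_1e^(-4t)sin(2t) - K_1e^(-4t)cos(2t) - K_2e^(-4t)sin(2t) - 2K_2e^(-4t)cos(2t)

Coefficient matrix A = [[0, 2], [-10, -8]].
Characteristic polynomial det(A - λI) = λ^2 + 8λ + 20 = 0.
Eigenvalues λ = -4 ± 2i (complex conjugate pair).
For λ=-4+2i: an eigenvector is (0,-1) - i(-1,2) = (0 + i, -1 - 2i).
A real fundamental pair from Re and Im of e^((-4+2i)t)v: X_1 = e^(-4t)(cos(2t)·(0,-1) + sin(2t)·(-1,2)), X_2 = e^(-4t)(sin(2t)·(0,-1) - cos(2t)·(-1,2)).
General solution: K_1X_1 + K_2X_2.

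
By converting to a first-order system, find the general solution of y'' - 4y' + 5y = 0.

y(t) = c_1e^(2t)cos(t) + c_2e^(2t)sin(t)

Let x_1 = y, x_2 = y'. Then x_1' = x_2 and x_2' = -5x_1 + 4x_2.
A = [[0,1],[-5,4]]; det(A-λI) = λ^2 - 4λ + 5.
Eigenvalues λ = 2 ± i.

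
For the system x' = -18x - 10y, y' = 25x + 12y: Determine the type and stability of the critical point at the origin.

stable spiral

A = [[-18,-10],[25,12]]; det(A-λI) = λ^2 + 6λ + 34.
λ = -3 ± 5i: negative real part.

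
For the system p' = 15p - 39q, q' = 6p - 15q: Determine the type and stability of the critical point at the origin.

center

A = [[15,-39],[6,-15]]; det(A-λI) = λ^2 + 9.
λ = 0 ± 3i: zero real part.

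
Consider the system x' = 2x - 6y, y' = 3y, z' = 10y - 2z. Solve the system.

x(t) = -6c_1e^(3t) + c_2e^(2t), y(t) = c_1e^(3t), z(t) = 2c_1e^(3t) + c_3e^(-2t)

Coefficient matrix A = [[2, -6, 0], [0, 3, 0], [0, 10, -2]].
det(A - λI) = 0 gives eigenvalues λ = 3, 2, -2.
For λ=3: eigenvector (-6,1,2).
For λ=2: eigenvector (1,0,0).
For λ=-2: eigenvector (0,0,1).
General solution: c_1e^(3t)(-6,1,2) + c_2e^(2t)(1,0,0) + c_3e^(-2t)(0,0,1).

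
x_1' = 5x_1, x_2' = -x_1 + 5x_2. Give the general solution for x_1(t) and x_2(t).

x_1(t) = K_2e^(5t), x_2(t) = -K_1e^(5t) - K_2te^(5t) + 3K_2e^(5t)

Coefficient matrix A = [[5, 0], [-1, 5]].
Characteristic polynomial det(A - λI) = λ^2 - 10λ + 25 = 0.
Single eigenvalue λ = 5 with algebraic multiplicity 2.
Eigenvector v = (0,-1); generalized eigenvector w with (A-λI)w=v is (1,3).
General solution: e^(5t)[K_1·v + K_2·(t·v + w)].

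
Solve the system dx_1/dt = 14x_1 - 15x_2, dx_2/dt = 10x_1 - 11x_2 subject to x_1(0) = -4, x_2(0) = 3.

Coefficient matrix A = [[14, -15], [10, -11]].
Characteristic polynomial det(A - λI) = λ^2 - 3λ - 4 = 0.
Eigenvalues λ = -1, 4.
For λ=-1: (A-λI) row 1 is [15, -15], so an eigenvector is (-1, -1).
For λ=4: (A-λI) row 1 is [10, -15], so an eigenvector is (-3, -2).
General solution: c_1e^(-t)(-1,-1) + c_2e^(4t)(-3,-2).
Applying x_1(0)=-4, x_2(0)=3 gives c_1=-17, c_2=7.

x_1(t) = -21e^(4t) + 17e^(-t), x_2(t) = -14e^(4t) + 17e^(-t)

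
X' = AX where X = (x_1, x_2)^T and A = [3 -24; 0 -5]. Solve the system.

Coefficient matrix A = [[3, -24], [0, -5]].
Characteristic polynomial det(A - λI) = λ^2 + 2λ - 15 = 0.
Eigenvalues λ = 3, -5.
For λ=3: (A-λI) row 1 is [0, -24], so an eigenvector is (1, 0).
For λ=-5: (A-λI) row 1 is [8, -24], so an eigenvector is (3, 1).
General solution: c_1e^(3t)(1,0) + c_2e^(-5t)(3,1).

x_1(t) = c_1e^(3t) + 3c_2e^(-5t), x_2(t) = c_2e^(-5t)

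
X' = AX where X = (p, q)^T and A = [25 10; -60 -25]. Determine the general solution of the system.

p(t) = K_1e^(5t) - K_2e^(-5t), q(t) = -2K_1e^(5t) + 3K_2e^(-5t)

Coefficient matrix A = [[25, 10], [-60, -25]].
Characteristic polynomial det(A - λI) = λ^2 - 25 = 0.
Eigenvalues λ = 5, -5.
For λ=5: (A-λI) row 1 is [20, 10], so an eigenvector is (1, -2).
For λ=-5: (A-λI) row 1 is [30, 10], so an eigenvector is (-1, 3).
General solution: K_1e^(5t)(1,-2) + K_2e^(-5t)(-1,3).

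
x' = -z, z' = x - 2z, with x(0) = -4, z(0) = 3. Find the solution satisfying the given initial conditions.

x(t) = -7te^(-t) - 4e^(-t), z(t) = -7te^(-t) + 3e^(-t)

Coefficient matrix A = [[0, -1], [1, -2]].
Characteristic polynomial det(A - λI) = λ^2 + 2λ + 1 = 0.
Single eigenvalue λ = -1 with algebraic multiplicity 2.
Eigenvector v = (-1,-1); generalized eigenvector w with (A-λI)w=v is (1,2).
General solution: e^(-t)[K_1·v + K_2·(t·v + w)].
Applying x(0)=-4, z(0)=3 gives K_1=11, K_2=7.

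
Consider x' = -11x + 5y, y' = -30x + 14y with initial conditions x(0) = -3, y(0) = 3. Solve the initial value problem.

Coefficient matrix A = [[-11, 5], [-30, 14]].
Characteristic polynomial det(A - λI) = λ^2 - 3λ - 4 = 0.
Eigenvalues λ = 4, -1.
For λ=4: (A-λI) row 1 is [-15, 5], so an eigenvector is (-1, -3).
For λ=-1: (A-λI) row 1 is [-10, 5], so an eigenvector is (-1, -2).
General solution: C_1e^(4t)(-1,-3) + C_2e^(-t)(-1,-2).
Applying x(0)=-3, y(0)=3 gives C_1=-9, C_2=12.

x(t) = 9e^(4t) - 12e^(-t), y(t) = 27e^(4t) - 24e^(-t)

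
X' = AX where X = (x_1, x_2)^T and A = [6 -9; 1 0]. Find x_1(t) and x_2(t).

Coefficient matrix A = [[6, -9], [1, 0]].
Characteristic polynomial det(A - λI) = λ^2 - 6λ + 9 = 0.
Single eigenvalue λ = 3 with algebraic multiplicity 2.
Eigenvector v = (3,1); generalized eigenvector w with (A-λI)w=v is (1,0).
General solution: e^(3t)[C_1·v + C_2·(t·v + w)].

x_1(t) = 3C_1e^(3t) + 3C_2te^(3t) + C_2e^(3t), x_2(t) = C_1e^(3t) + C_2te^(3t)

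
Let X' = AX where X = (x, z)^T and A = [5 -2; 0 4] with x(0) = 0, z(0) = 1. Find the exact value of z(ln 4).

256

A = [[5,-2],[0,4]]; eigenvalues λ = 4, 5.
Eigenvectors: (2,1) for λ=4, (1,0) for λ=5.
From the initial condition, c_1 = 1, c_2 = -2.
z(ln 4) = (1)(4^4)(1) + (-2)(4^5)(0) = 256.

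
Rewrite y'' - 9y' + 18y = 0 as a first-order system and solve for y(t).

y(t) = c_1e^(6t) + c_2e^(3t)

Let x_1 = y, x_2 = y'. Then x_1' = x_2 and x_2' = -18x_1 + 9x_2.
A = [[0,1],[-18,9]]; det(A-λI) = λ^2 - 9λ + 18.
Eigenvalues λ = 6, 3 with eigenvectors (1,6), (1,3).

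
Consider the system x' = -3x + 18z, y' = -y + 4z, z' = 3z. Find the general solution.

Coefficient matrix A = [[-3, 0, 18], [0, -1, 4], [0, 0, 3]].
det(A - λI) = 0 gives eigenvalues λ = 3, -1, -3.
For λ=3: eigenvector (3,1,1).
For λ=-1: eigenvector (0,1,0).
For λ=-3: eigenvector (1,0,0).
General solution: C_1e^(3t)(3,1,1) + C_2e^(-t)(0,1,0) + C_3e^(-3t)(1,0,0).

x(t) = 3C_1e^(3t) + C_3e^(-3t), y(t) = C_1e^(3t) + C_2e^(-t), z(t) = C_1e^(3t)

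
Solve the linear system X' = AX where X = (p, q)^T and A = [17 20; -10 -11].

Coefficient matrix A = [[17, 20], [-10, -11]].
Characteristic polynomial det(A - λI) = λ^2 - 6λ + 13 = 0.
Eigenvalues λ = 3 ± 2i (complex conjugate pair).
For λ=3+2i: an eigenvector is (-3,2) - i(-1,1) = (-3 + i, 2 - i).
A real fundamental pair from Re and Im of e^((3+2i)t)v: X_1 = e^(3t)(cos(2t)·(-3,2) + sin(2t)·(-1,1)), X_2 = e^(3t)(sin(2t)·(-3,2) - cos(2t)·(-1,1)).
General solution: K_1X_1 + K_2X_2.

p(t) = -K_1e^(3t)sin(2t) - 3K_1e^(3t)cos(2t) - 3K_2e^(3t)sin(2t) + K_2e^(3t)cos(2t), q(t) = K_1e^(3t)sin(2t) + 2K_1e^(3t)cos(2t) + 2K_2e^(3t)sin(2t) - K_2e^(3t)cos(2t)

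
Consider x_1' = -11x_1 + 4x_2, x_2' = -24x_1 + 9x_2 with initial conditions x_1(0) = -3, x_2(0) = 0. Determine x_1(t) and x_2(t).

Coefficient matrix A = [[-11, 4], [-24, 9]].
Characteristic polynomial det(A - λI) = λ^2 + 2λ - 3 = 0.
Eigenvalues λ = -3, 1.
For λ=-3: (A-λI) row 1 is [-8, 4], so an eigenvector is (1, 2).
For λ=1: (A-λI) row 1 is [-12, 4], so an eigenvector is (-1, -3).
General solution: K_1e^(-3t)(1,2) + K_2e^(t)(-1,-3).
Applying x_1(0)=-3, x_2(0)=0 gives K_1=-9, K_2=-6.

x_1(t) = 6e^(t) - 9e^(-3t), x_2(t) = 18e^(t) - 18e^(-3t)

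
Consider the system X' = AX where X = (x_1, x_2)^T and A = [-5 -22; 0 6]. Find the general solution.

Coefficient matrix A = [[-5, -22], [0, 6]].
Characteristic polynomial det(A - λI) = λ^2 - λ - 30 = 0.
Eigenvalues λ = 6, -5.
For λ=6: (A-λI) row 1 is [-11, -22], so an eigenvector is (2, -1).
For λ=-5: (A-λI) row 1 is [0, -22], so an eigenvector is (-1, 0).
General solution: C_1e^(6t)(2,-1) + C_2e^(-5t)(-1,0).

x_1(t) = 2C_1e^(6t) - C_2e^(-5t), x_2(t) = -C_1e^(6t)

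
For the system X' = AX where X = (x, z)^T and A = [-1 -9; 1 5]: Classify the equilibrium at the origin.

unstable improper node

A = [[-1,-9],[1,5]]; det(A-λI) = λ^2 - 4λ + 4.
repeated λ = 2 with a single eigenvector.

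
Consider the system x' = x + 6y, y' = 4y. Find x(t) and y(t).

Coefficient matrix A = [[1, 6], [0, 4]].
Characteristic polynomial det(A - λI) = λ^2 - 5λ + 4 = 0.
Eigenvalues λ = 4, 1.
For λ=4: (A-λI) row 1 is [-3, 6], so an eigenvector is (2, 1).
For λ=1: (A-λI) row 1 is [0, 6], so an eigenvector is (-1, 0).
General solution: C_1e^(4t)(2,1) + C_2e^(t)(-1,0).

x(t) = 2C_1e^(4t) - C_2e^(t), y(t) = C_1e^(4t)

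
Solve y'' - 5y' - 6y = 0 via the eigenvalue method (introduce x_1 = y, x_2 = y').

y(t) = K_1e^(6t) + K_2e^(-t)

Let x_1 = y, x_2 = y'. Then x_1' = x_2 and x_2' = 6x_1 + 5x_2.
A = [[0,1],[6,5]]; det(A-λI) = λ^2 - 5λ - 6.
Eigenvalues λ = 6, -1 with eigenvectors (1,6), (1,-1).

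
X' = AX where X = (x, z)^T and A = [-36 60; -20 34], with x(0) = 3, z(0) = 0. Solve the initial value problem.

Coefficient matrix A = [[-36, 60], [-20, 34]].
Characteristic polynomial det(A - λI) = λ^2 + 2λ - 24 = 0.
Eigenvalues λ = 4, -6.
For λ=4: (A-λI) row 1 is [-40, 60], so an eigenvector is (3, 2).
For λ=-6: (A-λI) row 1 is [-30, 60], so an eigenvector is (2, 1).
General solution: K_1e^(4t)(3,2) + K_2e^(-6t)(2,1).
Applying x(0)=3, z(0)=0 gives K_1=-3, K_2=6.

x(t) = -9e^(4t) + 12e^(-6t), z(t) = -6e^(4t) + 6e^(-6t)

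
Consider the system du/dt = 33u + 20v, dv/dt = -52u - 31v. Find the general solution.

Coefficient matrix A = [[33, 20], [-52, -31]].
Characteristic polynomial det(A - λI) = λ^2 - 2λ + 17 = 0.
Eigenvalues λ = 1 ± 4i (complex conjugate pair).
For λ=1+4i: an eigenvector is (-2,3) - i(-1,2) = (-2 + i, 3 - 2i).
A real fundamental pair from Re and Im of e^((1+4i)t)v: X_1 = e^(t)(cos(4t)·(-2,3) + sin(4t)·(-1,2)), X_2 = e^(t)(sin(4t)·(-2,3) - cos(4t)·(-1,2)).
General solution: K_1X_1 + K_2X_2.

u(t) = -K_1e^(t)sin(4t) - 2K_1e^(t)cos(4t) - 2K_2e^(t)sin(4t) + K_2e^(t)cos(4t), v(t) = 2K_1e^(t)sin(4t) + 3K_1e^(t)cos(4t) + 3K_2e^(t)sin(4t) - 2K_2e^(t)cos(4t)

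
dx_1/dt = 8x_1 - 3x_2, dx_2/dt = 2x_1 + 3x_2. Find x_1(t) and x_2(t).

x_1(t) = 3C_1e^(6t) - C_2e^(5t), x_2(t) = 2C_1e^(6t) - C_2e^(5t)

Coefficient matrix A = [[8, -3], [2, 3]].
Characteristic polynomial det(A - λI) = λ^2 - 11λ + 30 = 0.
Eigenvalues λ = 6, 5.
For λ=6: (A-λI) row 1 is [2, -3], so an eigenvector is (3, 2).
For λ=5: (A-λI) row 1 is [3, -3], so an eigenvector is (-1, -1).
General solution: C_1e^(6t)(3,2) + C_2e^(5t)(-1,-1).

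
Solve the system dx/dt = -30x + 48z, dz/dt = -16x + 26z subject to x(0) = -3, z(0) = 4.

x(t) = 33e^(2t) - 36e^(-6t), z(t) = 22e^(2t) - 18e^(-6t)

Coefficient matrix A = [[-30, 48], [-16, 26]].
Characteristic polynomial det(A - λI) = λ^2 + 4λ - 12 = 0.
Eigenvalues λ = 2, -6.
For λ=2: (A-λI) row 1 is [-32, 48], so an eigenvector is (3, 2).
For λ=-6: (A-λI) row 1 is [-24, 48], so an eigenvector is (2, 1).
General solution: c_1e^(2t)(3,2) + c_2e^(-6t)(2,1).
Applying x(0)=-3, z(0)=4 gives c_1=11, c_2=-18.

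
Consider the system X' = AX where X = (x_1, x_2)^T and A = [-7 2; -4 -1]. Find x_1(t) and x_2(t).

Coefficient matrix A = [[-7, 2], [-4, -1]].
Characteristic polynomial det(A - λI) = λ^2 + 8λ + 15 = 0.
Eigenvalues λ = -5, -3.
For λ=-5: (A-λI) row 1 is [-2, 2], so an eigenvector is (-1, -1).
For λ=-3: (A-λI) row 1 is [-4, 2], so an eigenvector is (-1, -2).
General solution: C_1e^(-5t)(-1,-1) + C_2e^(-3t)(-1,-2).

x_1(t) = -C_1e^(-5t) - C_2e^(-3t), x_2(t) = -C_1e^(-5t) - 2C_2e^(-3t)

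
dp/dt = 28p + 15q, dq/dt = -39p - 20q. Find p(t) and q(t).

p(t) = K_1e^(4t)sin(3t) + 2K_1e^(4t)cos(3t) + 2K_2e^(4t)sin(3t) - K_2e^(4t)cos(3t), q(t) = -2K_1e^(4t)sin(3t) - 3K_1e^(4t)cos(3t) - 3K_2e^(4t)sin(3t) + 2K_2e^(4t)cos(3t)

Coefficient matrix A = [[28, 15], [-39, -20]].
Characteristic polynomial det(A - λI) = λ^2 - 8λ + 25 = 0.
Eigenvalues λ = 4 ± 3i (complex conjugate pair).
For λ=4+3i: an eigenvector is (2,-3) - i(1,-2) = (2 - i, -3 + 2i).
A real fundamental pair from Re and Im of e^((4+3i)t)v: X_1 = e^(4t)(cos(3t)·(2,-3) + sin(3t)·(1,-2)), X_2 = e^(4t)(sin(3t)·(2,-3) - cos(3t)·(1,-2)).
General solution: K_1X_1 + K_2X_2.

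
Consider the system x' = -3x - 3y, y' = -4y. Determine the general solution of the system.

Coefficient matrix A = [[-3, -3], [0, -4]].
Characteristic polynomial det(A - λI) = λ^2 + 7λ + 12 = 0.
Eigenvalues λ = -4, -3.
For λ=-4: (A-λI) row 1 is [1, -3], so an eigenvector is (-3, -1).
For λ=-3: (A-λI) row 1 is [0, -3], so an eigenvector is (-1, 0).
General solution: c_1e^(-4t)(-3,-1) + c_2e^(-3t)(-1,0).

x(t) = -3c_1e^(-4t) - c_2e^(-3t), y(t) = -c_1e^(-4t)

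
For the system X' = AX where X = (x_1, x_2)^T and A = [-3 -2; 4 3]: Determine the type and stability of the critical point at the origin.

A = [[-3,-2],[4,3]]; det(A-λI) = λ^2 - 1.
λ = -1, 1: opposite signs.

saddle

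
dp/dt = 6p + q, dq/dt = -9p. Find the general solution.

Coefficient matrix A = [[6, 1], [-9, 0]].
Characteristic polynomial det(A - λI) = λ^2 - 6λ + 9 = 0.
Single eigenvalue λ = 3 with algebraic multiplicity 2.
Eigenvector v = (1,-3); generalized eigenvector w with (A-λI)w=v is (1,-2).
General solution: e^(3t)[K_1·v + K_2·(t·v + w)].

p(t) = K_1e^(3t) + K_2te^(3t) + K_2e^(3t), q(t) = -3K_1e^(3t) - 3K_2te^(3t) - 2K_2e^(3t)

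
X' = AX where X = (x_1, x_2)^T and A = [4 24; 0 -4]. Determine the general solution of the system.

Coefficient matrix A = [[4, 24], [0, -4]].
Characteristic polynomial det(A - λI) = λ^2 - 16 = 0.
Eigenvalues λ = -4, 4.
For λ=-4: (A-λI) row 1 is [8, 24], so an eigenvector is (-3, 1).
For λ=4: (A-λI) row 1 is [0, 24], so an eigenvector is (1, 0).
General solution: c_1e^(-4t)(-3,1) + c_2e^(4t)(1,0).

x_1(t) = -3c_1e^(-4t) + c_2e^(4t), x_2(t) = c_1e^(-4t)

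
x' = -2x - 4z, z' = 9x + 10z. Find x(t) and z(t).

x(t) = -2K_1e^(4t) - 2K_2te^(4t) - K_2e^(4t), z(t) = 3K_1e^(4t) + 3K_2te^(4t) + 2K_2e^(4t)

Coefficient matrix A = [[-2, -4], [9, 10]].
Characteristic polynomial det(A - λI) = λ^2 - 8λ + 16 = 0.
Single eigenvalue λ = 4 with algebraic multiplicity 2.
Eigenvector v = (-2,3); generalized eigenvector w with (A-λI)w=v is (-1,2).
General solution: e^(4t)[K_1·v + K_2·(t·v + w)].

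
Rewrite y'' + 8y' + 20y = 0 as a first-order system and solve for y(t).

y(t) = C_1e^(-4t)cos(2t) + C_2e^(-4t)sin(2t)

Let x_1 = y, x_2 = y'. Then x_1' = x_2 and x_2' = -20x_1 - 8x_2.
A = [[0,1],[-20,-8]]; det(A-λI) = λ^2 + 8λ + 20.
Eigenvalues λ = -4 ± 2i.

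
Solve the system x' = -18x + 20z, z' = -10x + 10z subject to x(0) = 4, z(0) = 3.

x(t) = 2e^(-4t)sin(2t) + 4e^(-4t)cos(2t), z(t) = e^(-4t)sin(2t) + 3e^(-4t)cos(2t)

Coefficient matrix A = [[-18, 20], [-10, 10]].
Characteristic polynomial det(A - λI) = λ^2 + 8λ + 20 = 0.
Eigenvalues λ = -4 ± 2i (complex conjugate pair).
For λ=-4+2i: an eigenvector is (1,1) - i(3,2) = (1 - 3i, 1 - 2i).
A real fundamental pair from Re and Im of e^((-4+2i)t)v: X_1 = e^(-4t)(cos(2t)·(1,1) + sin(2t)·(3,2)), X_2 = e^(-4t)(sin(2t)·(1,1) - cos(2t)·(3,2)).
General solution: K_1X_1 + K_2X_2.
Applying x(0)=4, z(0)=3 gives K_1=1, K_2=-1.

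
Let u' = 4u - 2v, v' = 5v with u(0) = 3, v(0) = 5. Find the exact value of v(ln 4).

A = [[4,-2],[0,5]]; eigenvalues λ = 4, 5.
Eigenvectors: (-1,0) for λ=4, (-2,1) for λ=5.
From the initial condition, c_1 = -13, c_2 = 5.
v(ln 4) = (-13)(4^4)(0) + (5)(4^5)(1) = 5120.

5120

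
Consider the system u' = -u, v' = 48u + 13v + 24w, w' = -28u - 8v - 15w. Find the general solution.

u(t) = K_3e^(-t), v(t) = -2K_1e^(t) - 3K_2e^(-3t), w(t) = K_1e^(t) + 2K_2e^(-3t) - 2K_3e^(-t)

Coefficient matrix A = [[-1, 0, 0], [48, 13, 24], [-28, -8, -15]].
det(A - λI) = 0 gives eigenvalues λ = 1, -3, -1.
For λ=1: eigenvector (0,-2,1).
For λ=-3: eigenvector (0,-3,2).
For λ=-1: eigenvector (1,0,-2).
General solution: K_1e^(t)(0,-2,1) + K_2e^(-3t)(0,-3,2) + K_3e^(-t)(1,0,-2).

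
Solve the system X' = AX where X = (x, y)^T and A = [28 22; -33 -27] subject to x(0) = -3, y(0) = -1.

x(t) = -11e^(6t) + 8e^(-5t), y(t) = 11e^(6t) - 12e^(-5t)

Coefficient matrix A = [[28, 22], [-33, -27]].
Characteristic polynomial det(A - λI) = λ^2 - λ - 30 = 0.
Eigenvalues λ = -5, 6.
For λ=-5: (A-λI) row 1 is [33, 22], so an eigenvector is (2, -3).
For λ=6: (A-λI) row 1 is [22, 22], so an eigenvector is (-1, 1).
General solution: K_1e^(-5t)(2,-3) + K_2e^(6t)(-1,1).
Applying x(0)=-3, y(0)=-1 gives K_1=4, K_2=11.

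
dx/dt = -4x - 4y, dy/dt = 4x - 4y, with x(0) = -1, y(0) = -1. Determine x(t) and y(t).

x(t) = e^(-4t)sin(4t) - e^(-4t)cos(4t), y(t) = -e^(-4t)sin(4t) - e^(-4t)cos(4t)

Coefficient matrix A = [[-4, -4], [4, -4]].
Characteristic polynomial det(A - λI) = λ^2 + 8λ + 32 = 0.
Eigenvalues λ = -4 ± 4i (complex conjugate pair).
For λ=-4+4i: an eigenvector is (0,1) - i(-1,0) = (0 + i, 1).
A real fundamental pair from Re and Im of e^((-4+4i)t)v: X_1 = e^(-4t)(cos(4t)·(0,1) + sin(4t)·(-1,0)), X_2 = e^(-4t)(sin(4t)·(0,1) - cos(4t)·(-1,0)).
General solution: K_1X_1 + K_2X_2.
Applying x(0)=-1, y(0)=-1 gives K_1=-1, K_2=-1.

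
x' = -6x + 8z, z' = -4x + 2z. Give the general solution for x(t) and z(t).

x(t) = -C_1e^(-2t)sin(4t) + C_1e^(-2t)cos(4t) + C_2e^(-2t)sin(4t) + C_2e^(-2t)cos(4t), z(t) = -C_1e^(-2t)sin(4t) + C_2e^(-2t)cos(4t)

Coefficient matrix A = [[-6, 8], [-4, 2]].
Characteristic polynomial det(A - λI) = λ^2 + 4λ + 20 = 0.
Eigenvalues λ = -2 ± 4i (complex conjugate pair).
For λ=-2+4i: an eigenvector is (1,0) - i(-1,-1) = (1 + i, 0 + i).
A real fundamental pair from Re and Im of e^((-2+4i)t)v: X_1 = e^(-2t)(cos(4t)·(1,0) + sin(4t)·(-1,-1)), X_2 = e^(-2t)(sin(4t)·(1,0) - cos(4t)·(-1,-1)).
General solution: C_1X_1 + C_2X_2.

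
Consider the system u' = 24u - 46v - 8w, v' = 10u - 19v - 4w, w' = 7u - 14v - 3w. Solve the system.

Coefficient matrix A = [[24, -46, -8], [10, -19, -4], [7, -14, -3]].
det(A - λI) = 0 gives eigenvalues λ = 4, -3, 1.
For λ=4: eigenvector (5,2,1).
For λ=-3: eigenvector (2,1,1).
For λ=1: eigenvector (2,1,0).
General solution: c_1e^(4t)(5,2,1) + c_2e^(-3t)(2,1,1) + c_3e^(t)(2,1,0).

u(t) = 5c_1e^(4t) + 2c_2e^(-3t) + 2c_3e^(t), v(t) = 2c_1e^(4t) + c_2e^(-3t) + c_3e^(t), w(t) = c_1e^(4t) + c_2e^(-3t)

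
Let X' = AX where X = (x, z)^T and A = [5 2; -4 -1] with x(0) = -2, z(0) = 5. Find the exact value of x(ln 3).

A = [[5,2],[-4,-1]]; eigenvalues λ = 3, 1.
Eigenvectors: (-1,1) for λ=3, (1,-2) for λ=1.
From the initial condition, c_1 = -1, c_2 = -3.
x(ln 3) = (-1)(3^3)(-1) + (-3)(3^1)(1) = 18.

18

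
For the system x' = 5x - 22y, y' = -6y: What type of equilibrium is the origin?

saddle

A = [[5,-22],[0,-6]]; det(A-λI) = λ^2 + λ - 30.
λ = 5, -6: opposite signs.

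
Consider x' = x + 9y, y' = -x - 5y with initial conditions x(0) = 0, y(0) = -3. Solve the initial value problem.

Coefficient matrix A = [[1, 9], [-1, -5]].
Characteristic polynomial det(A - λI) = λ^2 + 4λ + 4 = 0.
Single eigenvalue λ = -2 with algebraic multiplicity 2.
Eigenvector v = (3,-1); generalized eigenvector w with (A-λI)w=v is (1,0).
General solution: e^(-2t)[c_1·v + c_2·(t·v + w)].
Applying x(0)=0, y(0)=-3 gives c_1=3, c_2=-9.

x(t) = -27te^(-2t), y(t) = 9te^(-2t) - 3e^(-2t)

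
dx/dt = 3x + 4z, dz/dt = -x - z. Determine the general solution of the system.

x(t) = -2c_1e^(t) - 2c_2te^(t) - 3c_2e^(t), z(t) = c_1e^(t) + c_2te^(t) + c_2e^(t)

Coefficient matrix A = [[3, 4], [-1, -1]].
Characteristic polynomial det(A - λI) = λ^2 - 2λ + 1 = 0.
Single eigenvalue λ = 1 with algebraic multiplicity 2.
Eigenvector v = (-2,1); generalized eigenvector w with (A-λI)w=v is (-3,1).
General solution: e^(t)[c_1·v + c_2·(t·v + w)].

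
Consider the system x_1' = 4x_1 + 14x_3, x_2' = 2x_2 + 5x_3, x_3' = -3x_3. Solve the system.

Coefficient matrix A = [[4, 0, 14], [0, 2, 5], [0, 0, -3]].
det(A - λI) = 0 gives eigenvalues λ = 4, -3, 2.
For λ=4: eigenvector (1,0,0).
For λ=-3: eigenvector (-2,-1,1).
For λ=2: eigenvector (0,1,0).
General solution: C_1e^(4t)(1,0,0) + C_2e^(-3t)(-2,-1,1) + C_3e^(2t)(0,1,0).

x_1(t) = C_1e^(4t) - 2C_2e^(-3t), x_2(t) = -C_2e^(-3t) + C_3e^(2t), x_3(t) = C_2e^(-3t)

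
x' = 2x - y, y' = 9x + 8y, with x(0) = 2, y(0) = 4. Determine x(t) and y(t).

Coefficient matrix A = [[2, -1], [9, 8]].
Characteristic polynomial det(A - λI) = λ^2 - 10λ + 25 = 0.
Single eigenvalue λ = 5 with algebraic multiplicity 2.
Eigenvector v = (-1,3); generalized eigenvector w with (A-λI)w=v is (0,1).
General solution: e^(5t)[c_1·v + c_2·(t·v + w)].
Applying x(0)=2, y(0)=4 gives c_1=-2, c_2=10.

x(t) = -10te^(5t) + 2e^(5t), y(t) = 30te^(5t) + 4e^(5t)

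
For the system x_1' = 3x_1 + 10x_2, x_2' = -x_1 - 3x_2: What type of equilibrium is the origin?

A = [[3,10],[-1,-3]]; det(A-λI) = λ^2 + 1.
λ = 0 ± i: zero real part.

center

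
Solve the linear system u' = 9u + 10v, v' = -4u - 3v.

u(t) = -c_1e^(3t)sin(2t) - 2c_1e^(3t)cos(2t) - 2c_2e^(3t)sin(2t) + c_2e^(3t)cos(2t), v(t) = c_1e^(3t)sin(2t) + c_1e^(3t)cos(2t) + c_2e^(3t)sin(2t) - c_2e^(3t)cos(2t)

Coefficient matrix A = [[9, 10], [-4, -3]].
Characteristic polynomial det(A - λI) = λ^2 - 6λ + 13 = 0.
Eigenvalues λ = 3 ± 2i (complex conjugate pair).
For λ=3+2i: an eigenvector is (-2,1) - i(-1,1) = (-2 + i, 1 - i).
A real fundamental pair from Re and Im of e^((3+2i)t)v: X_1 = e^(3t)(cos(2t)·(-2,1) + sin(2t)·(-1,1)), X_2 = e^(3t)(sin(2t)·(-2,1) - cos(2t)·(-1,1)).
General solution: c_1X_1 + c_2X_2.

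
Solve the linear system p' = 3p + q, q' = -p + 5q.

p(t) = -C_1e^(4t) - C_2te^(4t) + C_2e^(4t), q(t) = -C_1e^(4t) - C_2te^(4t)

Coefficient matrix A = [[3, 1], [-1, 5]].
Characteristic polynomial det(A - λI) = λ^2 - 8λ + 16 = 0.
Single eigenvalue λ = 4 with algebraic multiplicity 2.
Eigenvector v = (-1,-1); generalized eigenvector w with (A-λI)w=v is (1,0).
General solution: e^(4t)[C_1·v + C_2·(t·v + w)].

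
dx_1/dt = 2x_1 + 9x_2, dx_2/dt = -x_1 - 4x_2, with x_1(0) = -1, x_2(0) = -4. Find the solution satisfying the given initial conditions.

Coefficient matrix A = [[2, 9], [-1, -4]].
Characteristic polynomial det(A - λI) = λ^2 + 2λ + 1 = 0.
Single eigenvalue λ = -1 with algebraic multiplicity 2.
Eigenvector v = (3,-1); generalized eigenvector w with (A-λI)w=v is (1,0).
General solution: e^(-t)[c_1·v + c_2·(t·v + w)].
Applying x_1(0)=-1, x_2(0)=-4 gives c_1=4, c_2=-13.

x_1(t) = -39te^(-t) - e^(-t), x_2(t) = 13te^(-t) - 4e^(-t)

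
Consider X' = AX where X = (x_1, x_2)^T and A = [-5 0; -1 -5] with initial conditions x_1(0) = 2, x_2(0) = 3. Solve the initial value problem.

x_1(t) = 2e^(-5t), x_2(t) = -2te^(-5t) + 3e^(-5t)

Coefficient matrix A = [[-5, 0], [-1, -5]].
Characteristic polynomial det(A - λI) = λ^2 + 10λ + 25 = 0.
Single eigenvalue λ = -5 with algebraic multiplicity 2.
Eigenvector v = (0,1); generalized eigenvector w with (A-λI)w=v is (-1,3).
General solution: e^(-5t)[C_1·v + C_2·(t·v + w)].
Applying x_1(0)=2, x_2(0)=3 gives C_1=9, C_2=-2.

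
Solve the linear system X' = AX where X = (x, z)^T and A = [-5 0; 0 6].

x(t) = C_2e^(-5t), z(t) = -C_1e^(6t)

Coefficient matrix A = [[-5, 0], [0, 6]].
Characteristic polynomial det(A - λI) = λ^2 - λ - 30 = 0.
Eigenvalues λ = 6, -5.
For λ=6: (A-λI) row 1 is [-11, 0], so an eigenvector is (0, -1).
For λ=-5: (A-λI) row 2 is [0, 11], so an eigenvector is (1, 0).
General solution: C_1e^(6t)(0,-1) + C_2e^(-5t)(1,0).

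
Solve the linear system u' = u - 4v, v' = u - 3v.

Coefficient matrix A = [[1, -4], [1, -3]].
Characteristic polynomial det(A - λI) = λ^2 + 2λ + 1 = 0.
Single eigenvalue λ = -1 with algebraic multiplicity 2.
Eigenvector v = (-2,-1); generalized eigenvector w with (A-λI)w=v is (3,2).
General solution: e^(-t)[C_1·v + C_2·(t·v + w)].

u(t) = -2C_1e^(-t) - 2C_2te^(-t) + 3C_2e^(-t), v(t) = -C_1e^(-t) - C_2te^(-t) + 2C_2e^(-t)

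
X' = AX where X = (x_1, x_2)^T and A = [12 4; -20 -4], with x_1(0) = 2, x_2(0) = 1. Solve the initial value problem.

Coefficient matrix A = [[12, 4], [-20, -4]].
Characteristic polynomial det(A - λI) = λ^2 - 8λ + 32 = 0.
Eigenvalues λ = 4 ± 4i (complex conjugate pair).
For λ=4+4i: an eigenvector is (0,1) - i(1,-2) = (0 - i, 1 + 2i).
A real fundamental pair from Re and Im of e^((4+4i)t)v: X_1 = e^(4t)(cos(4t)·(0,1) + sin(4t)·(1,-2)), X_2 = e^(4t)(sin(4t)·(0,1) - cos(4t)·(1,-2)).
General solution: c_1X_1 + c_2X_2.
Applying x_1(0)=2, x_2(0)=1 gives c_1=5, c_2=-2.

x_1(t) = 5e^(4t)sin(4t) + 2e^(4t)cos(4t), x_2(t) = -12e^(4t)sin(4t) + e^(4t)cos(4t)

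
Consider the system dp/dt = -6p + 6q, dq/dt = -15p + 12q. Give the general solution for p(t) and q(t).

p(t) = -K_1e^(3t)sin(3t) + K_1e^(3t)cos(3t) + K_2e^(3t)sin(3t) + K_2e^(3t)cos(3t), q(t) = -2K_1e^(3t)sin(3t) + K_1e^(3t)cos(3t) + K_2e^(3t)sin(3t) + 2K_2e^(3t)cos(3t)

Coefficient matrix A = [[-6, 6], [-15, 12]].
Characteristic polynomial det(A - λI) = λ^2 - 6λ + 18 = 0.
Eigenvalues λ = 3 ± 3i (complex conjugate pair).
For λ=3+3i: an eigenvector is (1,1) - i(-1,-2) = (1 + i, 1 + 2i).
A real fundamental pair from Re and Im of e^((3+3i)t)v: X_1 = e^(3t)(cos(3t)·(1,1) + sin(3t)·(-1,-2)), X_2 = e^(3t)(sin(3t)·(1,1) - cos(3t)·(-1,-2)).
General solution: K_1X_1 + K_2X_2.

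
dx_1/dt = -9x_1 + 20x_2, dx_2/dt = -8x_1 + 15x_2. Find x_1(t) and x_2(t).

Coefficient matrix A = [[-9, 20], [-8, 15]].
Characteristic polynomial det(A - λI) = λ^2 - 6λ + 25 = 0.
Eigenvalues λ = 3 ± 4i (complex conjugate pair).
For λ=3+4i: an eigenvector is (-2,-1) - i(1,1) = (-2 - i, -1 - i).
A real fundamental pair from Re and Im of e^((3+4i)t)v: X_1 = e^(3t)(cos(4t)·(-2,-1) + sin(4t)·(1,1)), X_2 = e^(3t)(sin(4t)·(-2,-1) - cos(4t)·(1,1)).
General solution: K_1X_1 + K_2X_2.

x_1(t) = K_1e^(3t)sin(4t) - 2K_1e^(3t)cos(4t) - 2K_2e^(3t)sin(4t) - K_2e^(3t)cos(4t), x_2(t) = K_1e^(3t)sin(4t) - K_1e^(3t)cos(4t) - K_2e^(3t)sin(4t) - K_2e^(3t)cos(4t)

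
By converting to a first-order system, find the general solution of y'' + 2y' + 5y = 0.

Let x_1 = y, x_2 = y'. Then x_1' = x_2 and x_2' = -5x_1 - 2x_2.
A = [[0,1],[-5,-2]]; det(A-λI) = λ^2 + 2λ + 5.
Eigenvalues λ = -1 ± 2i.

y(t) = K_1e^(-t)cos(2t) + K_2e^(-t)sin(2t)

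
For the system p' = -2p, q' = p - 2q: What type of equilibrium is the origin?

A = [[-2,0],[1,-2]]; det(A-λI) = λ^2 + 4λ + 4.
repeated λ = -2 with a single eigenvector.

stable improper node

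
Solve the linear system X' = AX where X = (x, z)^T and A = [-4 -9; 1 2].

Coefficient matrix A = [[-4, -9], [1, 2]].
Characteristic polynomial det(A - λI) = λ^2 + 2λ + 1 = 0.
Single eigenvalue λ = -1 with algebraic multiplicity 2.
Eigenvector v = (3,-1); generalized eigenvector w with (A-λI)w=v is (-1,0).
General solution: e^(-t)[C_1·v + C_2·(t·v + w)].

x(t) = 3C_1e^(-t) + 3C_2te^(-t) - C_2e^(-t), z(t) = -C_1e^(-t) - C_2te^(-t)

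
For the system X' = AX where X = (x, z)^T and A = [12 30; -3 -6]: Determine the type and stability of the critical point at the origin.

A = [[12,30],[-3,-6]]; det(A-λI) = λ^2 - 6λ + 18.
λ = 3 ± 3i: positive real part.

unstable spiral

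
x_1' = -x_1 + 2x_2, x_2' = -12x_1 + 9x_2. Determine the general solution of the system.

x_1(t) = K_1e^(5t) - K_2e^(3t), x_2(t) = 3K_1e^(5t) - 2K_2e^(3t)

Coefficient matrix A = [[-1, 2], [-12, 9]].
Characteristic polynomial det(A - λI) = λ^2 - 8λ + 15 = 0.
Eigenvalues λ = 5, 3.
For λ=5: (A-λI) row 1 is [-6, 2], so an eigenvector is (1, 3).
For λ=3: (A-λI) row 1 is [-4, 2], so an eigenvector is (-1, -2).
General solution: K_1e^(5t)(1,3) + K_2e^(3t)(-1,-2).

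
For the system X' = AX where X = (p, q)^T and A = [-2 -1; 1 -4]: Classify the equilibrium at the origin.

A = [[-2,-1],[1,-4]]; det(A-λI) = λ^2 + 6λ + 9.
repeated λ = -3 with a single eigenvector.

stable improper node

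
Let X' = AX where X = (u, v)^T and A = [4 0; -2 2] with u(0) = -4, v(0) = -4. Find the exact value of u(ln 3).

-324

A = [[4,0],[-2,2]]; eigenvalues λ = 4, 2.
Eigenvectors: (-1,1) for λ=4, (0,1) for λ=2.
From the initial condition, c_1 = 4, c_2 = -8.
u(ln 3) = (4)(3^4)(-1) + (-8)(3^2)(0) = -324.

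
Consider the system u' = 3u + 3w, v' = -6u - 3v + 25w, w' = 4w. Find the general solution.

Coefficient matrix A = [[3, 0, 3], [-6, -3, 25], [0, 0, 4]].
det(A - λI) = 0 gives eigenvalues λ = 4, -3, 3.
For λ=4: eigenvector (3,1,1).
For λ=-3: eigenvector (0,1,0).
For λ=3: eigenvector (1,-1,0).
General solution: K_1e^(4t)(3,1,1) + K_2e^(-3t)(0,1,0) + K_3e^(3t)(1,-1,0).

u(t) = 3K_1e^(4t) + K_3e^(3t), v(t) = K_1e^(4t) + K_2e^(-3t) - K_3e^(3t), w(t) = K_1e^(4t)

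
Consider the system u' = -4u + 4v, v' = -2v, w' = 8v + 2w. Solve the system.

u(t) = c_1e^(-4t) + 2c_2e^(-2t), v(t) = c_2e^(-2t), w(t) = -2c_2e^(-2t) + c_3e^(2t)

Coefficient matrix A = [[-4, 4, 0], [0, -2, 0], [0, 8, 2]].
det(A - λI) = 0 gives eigenvalues λ = -4, -2, 2.
For λ=-4: eigenvector (1,0,0).
For λ=-2: eigenvector (2,1,-2).
For λ=2: eigenvector (0,0,1).
General solution: c_1e^(-4t)(1,0,0) + c_2e^(-2t)(2,1,-2) + c_3e^(2t)(0,0,1).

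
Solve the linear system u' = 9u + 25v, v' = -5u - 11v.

Coefficient matrix A = [[9, 25], [-5, -11]].
Characteristic polynomial det(A - λI) = λ^2 + 2λ + 26 = 0.
Eigenvalues λ = -1 ± 5i (complex conjugate pair).
For λ=-1+5i: an eigenvector is (-2,1) - i(1,0) = (-2 - i, 1).
A real fundamental pair from Re and Im of e^((-1+5i)t)v: X_1 = e^(-t)(cos(5t)·(-2,1) + sin(5t)·(1,0)), X_2 = e^(-t)(sin(5t)·(-2,1) - cos(5t)·(1,0)).
General solution: C_1X_1 + C_2X_2.

u(t) = C_1e^(-t)sin(5t) - 2C_1e^(-t)cos(5t) - 2C_2e^(-t)sin(5t) - C_2e^(-t)cos(5t), v(t) = C_1e^(-t)cos(5t) + C_2e^(-t)sin(5t)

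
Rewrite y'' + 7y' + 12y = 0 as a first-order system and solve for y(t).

Let x_1 = y, x_2 = y'. Then x_1' = x_2 and x_2' = -12x_1 - 7x_2.
A = [[0,1],[-12,-7]]; det(A-λI) = λ^2 + 7λ + 12.
Eigenvalues λ = -4, -3 with eigenvectors (1,-4), (1,-3).

y(t) = K_1e^(-4t) + K_2e^(-3t)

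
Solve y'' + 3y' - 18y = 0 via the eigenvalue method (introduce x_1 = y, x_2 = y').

Let x_1 = y, x_2 = y'. Then x_1' = x_2 and x_2' = 18x_1 - 3x_2.
A = [[0,1],[18,-3]]; det(A-λI) = λ^2 + 3λ - 18.
Eigenvalues λ = -6, 3 with eigenvectors (1,-6), (1,3).

y(t) = c_1e^(-6t) + c_2e^(3t)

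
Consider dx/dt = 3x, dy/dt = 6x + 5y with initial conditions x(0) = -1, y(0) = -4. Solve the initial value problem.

Coefficient matrix A = [[3, 0], [6, 5]].
Characteristic polynomial det(A - λI) = λ^2 - 8λ + 15 = 0.
Eigenvalues λ = 5, 3.
For λ=5: (A-λI) row 1 is [-2, 0], so an eigenvector is (0, -1).
For λ=3: (A-λI) row 2 is [6, 2], so an eigenvector is (-1, 3).
General solution: c_1e^(5t)(0,-1) + c_2e^(3t)(-1,3).
Applying x(0)=-1, y(0)=-4 gives c_1=7, c_2=1.

x(t) = -e^(3t), y(t) = -7e^(5t) + 3e^(3t)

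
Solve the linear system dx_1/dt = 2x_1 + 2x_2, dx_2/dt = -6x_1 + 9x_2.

Coefficient matrix A = [[2, 2], [-6, 9]].
Characteristic polynomial det(A - λI) = λ^2 - 11λ + 30 = 0.
Eigenvalues λ = 5, 6.
For λ=5: (A-λI) row 1 is [-3, 2], so an eigenvector is (-2, -3).
For λ=6: (A-λI) row 1 is [-4, 2], so an eigenvector is (1, 2).
General solution: c_1e^(5t)(-2,-3) + c_2e^(6t)(1,2).

x_1(t) = -2c_1e^(5t) + c_2e^(6t), x_2(t) = -3c_1e^(5t) + 2c_2e^(6t)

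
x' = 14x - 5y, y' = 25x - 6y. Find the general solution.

x(t) = -C_1e^(4t)cos(5t) - C_2e^(4t)sin(5t), y(t) = -C_1e^(4t)sin(5t) - 2C_1e^(4t)cos(5t) - 2C_2e^(4t)sin(5t) + C_2e^(4t)cos(5t)

Coefficient matrix A = [[14, -5], [25, -6]].
Characteristic polynomial det(A - λI) = λ^2 - 8λ + 41 = 0.
Eigenvalues λ = 4 ± 5i (complex conjugate pair).
For λ=4+5i: an eigenvector is (-1,-2) - i(0,-1) = (-1, -2 + i).
A real fundamental pair from Re and Im of e^((4+5i)t)v: X_1 = e^(4t)(cos(5t)·(-1,-2) + sin(5t)·(0,-1)), X_2 = e^(4t)(sin(5t)·(-1,-2) - cos(5t)·(0,-1)).
General solution: C_1X_1 + C_2X_2.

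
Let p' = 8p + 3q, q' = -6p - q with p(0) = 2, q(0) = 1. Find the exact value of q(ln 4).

-5024

A = [[8,3],[-6,-1]]; eigenvalues λ = 2, 5.
Eigenvectors: (-1,2) for λ=2, (1,-1) for λ=5.
From the initial condition, c_1 = 3, c_2 = 5.
q(ln 4) = (3)(4^2)(2) + (5)(4^5)(-1) = -5024.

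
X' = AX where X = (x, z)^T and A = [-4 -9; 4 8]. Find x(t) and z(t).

Coefficient matrix A = [[-4, -9], [4, 8]].
Characteristic polynomial det(A - λI) = λ^2 - 4λ + 4 = 0.
Single eigenvalue λ = 2 with algebraic multiplicity 2.
Eigenvector v = (3,-2); generalized eigenvector w with (A-λI)w=v is (1,-1).
General solution: e^(2t)[K_1·v + K_2·(t·v + w)].

x(t) = 3K_1e^(2t) + 3K_2te^(2t) + K_2e^(2t), z(t) = -2K_1e^(2t) - 2K_2te^(2t) - K_2e^(2t)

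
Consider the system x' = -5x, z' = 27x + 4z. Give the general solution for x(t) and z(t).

x(t) = -c_1e^(-5t), z(t) = 3c_1e^(-5t) + c_2e^(4t)

Coefficient matrix A = [[-5, 0], [27, 4]].
Characteristic polynomial det(A - λI) = λ^2 + λ - 20 = 0.
Eigenvalues λ = -5, 4.
For λ=-5: (A-λI) row 2 is [27, 9], so an eigenvector is (-1, 3).
For λ=4: (A-λI) row 1 is [-9, 0], so an eigenvector is (0, 1).
General solution: c_1e^(-5t)(-1,3) + c_2e^(4t)(0,1).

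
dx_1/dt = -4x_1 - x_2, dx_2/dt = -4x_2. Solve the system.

x_1(t) = -C_1e^(-4t) - C_2te^(-4t) + 2C_2e^(-4t), x_2(t) = C_2e^(-4t)

Coefficient matrix A = [[-4, -1], [0, -4]].
Characteristic polynomial det(A - λI) = λ^2 + 8λ + 16 = 0.
Single eigenvalue λ = -4 with algebraic multiplicity 2.
Eigenvector v = (-1,0); generalized eigenvector w with (A-λI)w=v is (2,1).
General solution: e^(-4t)[C_1·v + C_2·(t·v + w)].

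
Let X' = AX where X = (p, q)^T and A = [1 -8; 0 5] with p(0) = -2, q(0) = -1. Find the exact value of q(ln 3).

-243

A = [[1,-8],[0,5]]; eigenvalues λ = 5, 1.
Eigenvectors: (-2,1) for λ=5, (-1,0) for λ=1.
From the initial condition, c_1 = -1, c_2 = 4.
q(ln 3) = (-1)(3^5)(1) + (4)(3^1)(0) = -243.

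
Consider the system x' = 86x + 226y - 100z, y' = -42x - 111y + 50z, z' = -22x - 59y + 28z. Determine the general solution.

x(t) = -3K_1e^(2t) - 10K_2e^(3t) + 4K_3e^(-2t), y(t) = 2K_1e^(2t) + 5K_2e^(3t) - 2K_3e^(-2t), z(t) = 2K_1e^(2t) + 3K_2e^(3t) - K_3e^(-2t)

Coefficient matrix A = [[86, 226, -100], [-42, -111, 50], [-22, -59, 28]].
det(A - λI) = 0 gives eigenvalues λ = 2, 3, -2.
For λ=2: eigenvector (-3,2,2).
For λ=3: eigenvector (-10,5,3).
For λ=-2: eigenvector (4,-2,-1).
General solution: K_1e^(2t)(-3,2,2) + K_2e^(3t)(-10,5,3) + K_3e^(-2t)(4,-2,-1).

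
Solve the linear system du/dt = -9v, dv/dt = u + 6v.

u(t) = -3C_1e^(3t) - 3C_2te^(3t) - 2C_2e^(3t), v(t) = C_1e^(3t) + C_2te^(3t) + C_2e^(3t)

Coefficient matrix A = [[0, -9], [1, 6]].
Characteristic polynomial det(A - λI) = λ^2 - 6λ + 9 = 0.
Single eigenvalue λ = 3 with algebraic multiplicity 2.
Eigenvector v = (-3,1); generalized eigenvector w with (A-λI)w=v is (-2,1).
General solution: e^(3t)[C_1·v + C_2·(t·v + w)].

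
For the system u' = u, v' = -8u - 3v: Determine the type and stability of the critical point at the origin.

saddle

A = [[1,0],[-8,-3]]; det(A-λI) = λ^2 + 2λ - 3.
λ = -3, 1: opposite signs.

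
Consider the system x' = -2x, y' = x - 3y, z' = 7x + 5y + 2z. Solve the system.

Coefficient matrix A = [[-2, 0, 0], [1, -3, 0], [7, 5, 2]].
det(A - λI) = 0 gives eigenvalues λ = -3, -2, 2.
For λ=-3: eigenvector (0,1,-1).
For λ=-2: eigenvector (1,1,-3).
For λ=2: eigenvector (0,0,1).
General solution: C_1e^(-3t)(0,1,-1) + C_2e^(-2t)(1,1,-3) + C_3e^(2t)(0,0,1).

x(t) = C_2e^(-2t), y(t) = C_1e^(-3t) + C_2e^(-2t), z(t) = -C_1e^(-3t) - 3C_2e^(-2t) + C_3e^(2t)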